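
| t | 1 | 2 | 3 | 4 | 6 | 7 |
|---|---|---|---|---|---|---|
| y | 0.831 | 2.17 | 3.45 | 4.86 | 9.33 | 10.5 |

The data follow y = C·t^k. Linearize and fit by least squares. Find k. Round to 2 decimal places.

Taking logs, ln y = k·ln t + ln C, so regress ln y on ln t.
XᵀX = [[10.6062, 6.9157]; [6.9157, 6]], rhs = [12.6663, 7.9936]ᵀ  (here Σln t = 6.9157, Σ(ln t)² = 10.6062, Σln y = 7.9936, Σln t·ln y = 12.6663).
Slope k = (n·Σln t·ln y − Σln t·Σln y)/(n·Σ(ln t)² − (Σln t)²) = (6·12.6663 − 6.9157·7.9936)/15.8099 = 1.31031; ln C = (Σln y − k·Σln t)/n = -0.17802.

k = 1.31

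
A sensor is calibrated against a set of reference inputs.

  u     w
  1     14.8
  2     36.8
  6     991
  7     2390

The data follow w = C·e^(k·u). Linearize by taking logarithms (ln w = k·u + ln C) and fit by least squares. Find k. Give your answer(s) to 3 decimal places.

k = 0.840

With ln wᵢ as the transformed response and uᵢ as the regressor:
AᵀA = [[90.0000, 16.0000]; [16.0000, 4]], rhs = [105.7513, 20.9779]ᵀ  (here Σu = 16.0000, Σ(u)² = 90.0000, Σln w = 20.9779, Σu·ln w = 105.7513).
Solving (det = 104.0000): k = 0.83999, ln C = 1.88452.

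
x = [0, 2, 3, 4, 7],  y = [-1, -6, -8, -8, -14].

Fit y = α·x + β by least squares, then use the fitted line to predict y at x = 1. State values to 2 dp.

ŷ = -3.49

Entries of AᵀA: Σx·x = 78, Σx = 16, Σ1 = 5.
And Σx·y = -166, Σy = -37.
Normal equations: [[78, 16]; [16, 5]]·[α, β]ᵀ = [-166, -37]ᵀ.
Determinant 78·5 − 16² = 134.
α = ((-166)·5 − 16·(-37))/134 = -119/67; β = (78·(-37) − 16·(-166))/134 = -115/67.
At x = 1: ŷ = (-119/67)·(1) + (-115/67)·(1) = -234/67.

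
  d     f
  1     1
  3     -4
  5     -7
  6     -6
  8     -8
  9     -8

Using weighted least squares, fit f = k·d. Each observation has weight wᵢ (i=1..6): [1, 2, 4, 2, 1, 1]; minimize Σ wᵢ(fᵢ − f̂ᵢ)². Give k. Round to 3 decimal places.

k = -1.104

With design matrix X, XᵀWX = [[336]] and XᵀWf = [-371]ᵀ.
k = (-371)/336 = -1.10417.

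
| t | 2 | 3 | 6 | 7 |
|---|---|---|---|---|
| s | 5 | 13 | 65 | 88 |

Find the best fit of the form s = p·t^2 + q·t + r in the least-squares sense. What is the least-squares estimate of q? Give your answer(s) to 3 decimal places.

The normal system MᵀM·[p, q, r]ᵀ = Mᵀs is [[3794, 594, 98]; [594, 98, 18]; [98, 18, 4]]·[p, q, r]ᵀ = [6789, 1055, 171]ᵀ.
Row-reducing yields p = 15/8, q = -11/136, r = -48/17.

q = -0.081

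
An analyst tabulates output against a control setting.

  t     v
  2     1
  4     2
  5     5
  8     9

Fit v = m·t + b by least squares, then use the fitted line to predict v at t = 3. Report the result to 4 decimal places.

Sums needed: Σt·t = 109, Σt = 19, Σ1 = 4.
For Mᵀv: Σt·v = 107, Σv = 17.
So MᵀM·[m, b]ᵀ = Mᵀv: [[109, 19]; [19, 4]]·[m, b]ᵀ = [107, 17]ᵀ.
Eliminating b: 4·(row 1) − 19·(row 2) gives 75·m = 4·107 − 19·17 = 105, so m = 7/5.
Then b = (17 − 19·(7/5))/4 = -12/5.
At t = 3: v̂ = (7/5)·(3) + (-12/5)·(1) = 9/5.

v̂ = 1.8000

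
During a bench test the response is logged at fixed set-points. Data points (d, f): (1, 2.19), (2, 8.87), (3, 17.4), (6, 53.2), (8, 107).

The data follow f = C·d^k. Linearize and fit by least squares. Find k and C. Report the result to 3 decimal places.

Linearized form: ln f = k·ln d + ln C. From the 5 transformed points,
Σln d = 5.6630, Σ(ln d)² = 9.2219, Σln f = 14.4699, Σln d·ln f = 21.4885.
Equations: 9.2219·k + 5.6630·ln C = 21.4885;  5.6630·k + 5·ln C = 14.4699.
Δ = 9.2219·5 − (5.6630)² = 14.0403; k = (21.4885·5 − 5.6630·14.4699)/14.0403 = 1.81619, ln C = (9.2219·14.4699 − 5.6630·21.4885)/14.0403 = 0.83698, so C = exp(0.83698) = 2.30939.

k = 1.816, C = 2.309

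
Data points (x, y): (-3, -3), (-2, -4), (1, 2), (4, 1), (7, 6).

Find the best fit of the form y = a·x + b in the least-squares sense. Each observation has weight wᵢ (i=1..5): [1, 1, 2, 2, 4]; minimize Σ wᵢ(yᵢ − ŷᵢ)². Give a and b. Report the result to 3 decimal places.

AᵀWA·[a, b]ᵀ = AᵀWy reads: 243·a + 33·b = 197;  33·a + 10·b = 23.
(Σwᵢ·x·x = 243, Σwᵢ·x = 33, Σwᵢ·1 = 10, Σwᵢ·x·y = 197, Σwᵢ·y = 23.)
Eliminating b: 10·(row 1) − 33·(row 2) gives 1341·a = 10·197 − 33·23 = 1211, so a = 1211/1341.
Then b = (23 − 33·(1211/1341))/10 = -304/447.

a = 0.903, b = -0.680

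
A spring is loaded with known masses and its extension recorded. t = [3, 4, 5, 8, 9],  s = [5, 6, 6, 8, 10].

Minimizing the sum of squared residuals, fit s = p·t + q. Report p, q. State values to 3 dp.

Setting ∂/∂p … = 0 gives: 195·p + 29·q = 223;  29·p + 5·q = 35.
(Σt·t = 195, Σt = 29, Σ1 = 5, Σt·s = 223, Σs = 35.)
det = 195·5 − 29² = 134.
p = (223·5 − 29·35)/134 = 50/67; q = (195·35 − 29·223)/134 = 179/67.

p = 0.746, q = 2.672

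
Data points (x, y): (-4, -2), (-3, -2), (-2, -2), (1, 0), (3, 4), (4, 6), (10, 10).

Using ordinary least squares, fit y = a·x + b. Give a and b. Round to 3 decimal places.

Entries of AᵀA: Σx·x = 155, Σx = 9, Σ1 = 7.
And Σx·y = 154, Σy = 14.
Normal equations: [[155, 9]; [9, 7]]·[a, b]ᵀ = [154, 14]ᵀ.
Eliminating b: 7·(row 1) − 9·(row 2) gives 1004·a = 7·154 − 9·14 = 952, so a = 238/251.
Then b = (14 − 9·(238/251))/7 = 196/251.

a = 0.948, b = 0.781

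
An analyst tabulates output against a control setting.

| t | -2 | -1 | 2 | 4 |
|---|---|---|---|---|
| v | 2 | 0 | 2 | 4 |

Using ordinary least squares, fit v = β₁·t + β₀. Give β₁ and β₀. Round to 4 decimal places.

Entries of AᵀA: Σt·t = 25, Σt = 3, Σ1 = 4.
Right-hand side: Σt·v = 16, Σv = 8.
AᵀA·[β₁, β₀]ᵀ = Aᵀv becomes [[25, 3]; [3, 4]]·[β₁, β₀]ᵀ = [16, 8]ᵀ.
Determinant 25·4 − 3² = 91.
β₁ = (16·4 − 3·8)/91 = 40/91; β₀ = (25·8 − 3·16)/91 = 152/91.

β₁ = 0.4396, β₀ = 1.6703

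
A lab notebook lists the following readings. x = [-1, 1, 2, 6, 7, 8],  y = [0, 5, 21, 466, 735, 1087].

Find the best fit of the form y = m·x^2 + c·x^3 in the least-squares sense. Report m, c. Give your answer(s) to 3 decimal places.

Sums needed: Σx^2·x^2 = 7811, Σx^2·x^3 = 57383, Σx^3·x^3 = 426515.
Right-hand side: Σx^2·y = 122448, Σx^3·y = 909478.
Normal equations: [[7811, 57383]; [57383, 426515]]·[m, c]ᵀ = [122448, 909478]ᵀ.
det = 7811·426515 − 57383² = 38699976.
m = (122448·426515 − 57383·909478)/38699976 = 18666323/19349988; c = (7811·909478 − 57383·122448)/38699976 = 38749537/19349988.

m = 0.965, c = 2.003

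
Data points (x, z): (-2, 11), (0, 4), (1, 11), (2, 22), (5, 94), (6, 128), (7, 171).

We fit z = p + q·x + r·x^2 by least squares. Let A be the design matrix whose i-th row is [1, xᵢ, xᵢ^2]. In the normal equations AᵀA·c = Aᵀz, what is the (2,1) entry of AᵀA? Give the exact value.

19

Row 2 ↔ basis x, column 1 ↔ basis 1, so (AᵀA)_{2,1} = Σᵢ x = (-2)·(1) + (0)·(1) + (1)·(1) + (2)·(1) + (5)·(1) + (6)·(1) + (7)·(1) = 19.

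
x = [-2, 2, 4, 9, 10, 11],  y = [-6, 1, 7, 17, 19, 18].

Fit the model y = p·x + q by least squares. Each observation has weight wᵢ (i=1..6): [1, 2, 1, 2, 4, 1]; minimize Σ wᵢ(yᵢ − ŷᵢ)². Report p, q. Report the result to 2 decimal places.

Setting ∂/∂p … = 0 gives: 711·p + 75·q = 1308;  75·p + 11·q = 131.
Eliminating q: 11·(row 1) − 75·(row 2) gives 2196·p = 11·1308 − 75·131 = 4563, so p = 507/244.
Then q = (131 − 75·(507/244))/11 = -551/244.

p = 2.08, q = -2.26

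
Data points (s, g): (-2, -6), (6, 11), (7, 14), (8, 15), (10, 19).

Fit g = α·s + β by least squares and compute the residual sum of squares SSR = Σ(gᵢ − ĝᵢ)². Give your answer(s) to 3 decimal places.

Forming MᵀM = [[253, 29]; [29, 5]] and Mᵀg = [486, 53]ᵀ gives MᵀM·[α, β]ᵀ = Mᵀg.
det = 253·5 − 29² = 424.
α = (486·5 − 29·53)/424 = 893/424; β = (253·53 − 29·486)/424 = -685/424.
Residuals: -73/424, -9/424, 185/212, -99/424, -189/424; SSR = 443/424.

SSR = 1.045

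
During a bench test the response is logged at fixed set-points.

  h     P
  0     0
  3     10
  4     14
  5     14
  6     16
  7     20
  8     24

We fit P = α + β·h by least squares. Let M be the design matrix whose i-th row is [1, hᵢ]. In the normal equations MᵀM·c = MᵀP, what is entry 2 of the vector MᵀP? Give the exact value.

584

Entry 2 ↔ basis h, so (MᵀP)_{2} = Σᵢ (h)·Pᵢ = (0)·(0) + (3)·(10) + (4)·(14) + (5)·(14) + (6)·(16) + (7)·(20) + (8)·(24) = 584.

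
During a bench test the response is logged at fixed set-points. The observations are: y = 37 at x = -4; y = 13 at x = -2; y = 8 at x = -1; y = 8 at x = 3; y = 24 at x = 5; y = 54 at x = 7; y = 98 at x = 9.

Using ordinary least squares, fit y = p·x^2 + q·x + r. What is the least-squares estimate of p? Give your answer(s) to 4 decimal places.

p = 1.4859

The normal equations are: 9941·p + 1151·q + 185·r = 11908;  1151·p + 185·q + 17·r = 1222;  185·p + 17·q + 7·r = 242.
(Σx^2·x^2 = 9941, Σx^2·x = 1151, Σx^2 = 185, Σx·x = 185, Σx = 17, Σ1 = 7, Σx^2·y = 11908, Σx·y = 1222, Σy = 242.)
Row-reducing yields p = 202479/136267, q = -387228/136267, r = 300125/136267.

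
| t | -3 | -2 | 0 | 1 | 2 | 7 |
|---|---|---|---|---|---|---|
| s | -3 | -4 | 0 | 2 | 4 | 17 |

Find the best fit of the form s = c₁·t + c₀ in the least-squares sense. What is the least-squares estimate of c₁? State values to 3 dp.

c₁ = 2.111

Setting ∂/∂c₁ … = 0 gives: 67·c₁ + 5·c₀ = 146;  5·c₁ + 6·c₀ = 16.
Eliminating c₀: 6·(row 1) − 5·(row 2) gives 377·c₁ = 6·146 − 5·16 = 796, so c₁ = 796/377.
Then c₀ = (16 − 5·(796/377))/6 = 342/377.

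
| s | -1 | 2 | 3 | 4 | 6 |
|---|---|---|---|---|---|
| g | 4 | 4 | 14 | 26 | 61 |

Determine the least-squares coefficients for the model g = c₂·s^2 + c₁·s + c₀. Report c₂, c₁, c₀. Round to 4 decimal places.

c₂ = 1.9428, c₁ = -1.5002, c₀ = 0.3560

Compute the Gram sums: Σs^2·s^2 = 1650, Σs^2·s = 314, Σs^2 = 66, Σs·s = 66, Σs = 14, Σ1 = 5.
For Xᵀg: Σs^2·g = 2758, Σs·g = 516, Σg = 109.
So XᵀX·[c₂, c₁, c₀]ᵀ = Xᵀg: [[1650, 314, 66]; [314, 66, 14]; [66, 14, 5]]·[c₂, c₁, c₀]ᵀ = [2758, 516, 109]ᵀ.
Solving the 3×3 system (Gaussian elimination) gives c₂ = 10149/5224, c₁ = -7837/5224, c₀ = 465/1306.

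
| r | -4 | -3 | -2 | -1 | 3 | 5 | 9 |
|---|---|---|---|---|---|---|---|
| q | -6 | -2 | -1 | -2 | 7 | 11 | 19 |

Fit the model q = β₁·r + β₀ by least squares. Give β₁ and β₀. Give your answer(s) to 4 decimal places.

Forming XᵀX = [[145, 7]; [7, 7]] and Xᵀq = [281, 26]ᵀ gives XᵀX·[β₁, β₀]ᵀ = Xᵀq.
Δ = 145·7 − 7² = 966.
β₁ = (281·7 − 7·26)/966 = 85/46; β₀ = (145·26 − 7·281)/966 = 601/322.

β₁ = 1.8478, β₀ = 1.8665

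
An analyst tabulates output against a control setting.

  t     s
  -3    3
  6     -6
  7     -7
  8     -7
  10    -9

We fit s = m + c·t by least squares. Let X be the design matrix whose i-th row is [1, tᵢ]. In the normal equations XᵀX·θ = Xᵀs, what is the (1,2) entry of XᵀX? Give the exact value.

Row 1 ↔ basis 1, column 2 ↔ basis t, so (XᵀX)_{1,2} = Σᵢ t = (1)·(-3) + (1)·(6) + (1)·(7) + (1)·(8) + (1)·(10) = 28.

28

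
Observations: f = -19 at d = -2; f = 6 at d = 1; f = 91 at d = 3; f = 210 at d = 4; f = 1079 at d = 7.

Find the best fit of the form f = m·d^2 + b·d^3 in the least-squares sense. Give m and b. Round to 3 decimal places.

m = 1.240, b = 2.969

Sums needed: Σd^2·d^2 = 2755, Σd^2·d^3 = 18043, Σd^3·d^3 = 122539.
Right-hand side: Σd^2·f = 56980, Σd^3·f = 386152.
det = 2755·122539 − 18043² = 12045096.
m = (56980·122539 − 18043·386152)/12045096 = 414769/334586; b = (2755·386152 − 18043·56980)/12045096 = 993295/334586.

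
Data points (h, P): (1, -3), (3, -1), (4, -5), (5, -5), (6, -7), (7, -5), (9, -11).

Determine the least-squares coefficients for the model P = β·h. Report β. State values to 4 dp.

β = -1.0461

Normal-equation sums: Σh·h = 217.
And Σh·P = -227.
Normal equations: [[217]]·[β]ᵀ = [-227]ᵀ.
β = (-227)/217 = -1.04608.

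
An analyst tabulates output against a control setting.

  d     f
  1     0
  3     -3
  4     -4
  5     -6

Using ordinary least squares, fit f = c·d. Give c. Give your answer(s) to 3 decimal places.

c = -1.078

From the data, Σd·d = 51.
For Xᵀf: Σd·f = -55.
c = (-55)/51 = -1.07843.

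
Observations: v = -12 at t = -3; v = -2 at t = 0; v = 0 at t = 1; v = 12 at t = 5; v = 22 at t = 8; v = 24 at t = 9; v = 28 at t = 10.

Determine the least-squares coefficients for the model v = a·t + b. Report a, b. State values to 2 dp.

a = 3.03, b = -2.72

The normal system MᵀM·[a, b]ᵀ = Mᵀv is [[280, 30]; [30, 7]]·[a, b]ᵀ = [768, 72]ᵀ.
Eliminating b: 7·(row 1) − 30·(row 2) gives 1060·a = 7·768 − 30·72 = 3216, so a = 804/265.
Then b = (72 − 30·(804/265))/7 = -144/53.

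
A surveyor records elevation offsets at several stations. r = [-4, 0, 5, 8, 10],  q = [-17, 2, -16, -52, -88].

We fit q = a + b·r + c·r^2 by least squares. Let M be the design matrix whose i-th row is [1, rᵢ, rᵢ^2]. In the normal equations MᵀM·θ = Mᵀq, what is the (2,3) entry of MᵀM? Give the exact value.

Row 2 ↔ basis r, column 3 ↔ basis r^2, so (MᵀM)_{2,3} = Σᵢ (r)·(r^2) = (-4)·(16) + (0)·(0) + (5)·(25) + (8)·(64) + (10)·(100) = 1573.

1573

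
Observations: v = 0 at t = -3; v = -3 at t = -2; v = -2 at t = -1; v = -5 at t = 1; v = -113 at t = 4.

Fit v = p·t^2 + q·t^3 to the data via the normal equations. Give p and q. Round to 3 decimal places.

p = -3.008, q = -1.014

Sums needed: Σt^2·t^2 = 355, Σt^2·t^3 = 749, Σt^3·t^3 = 4891.
For Xᵀv: Σt^2·v = -1827, Σt^3·v = -7211.
So XᵀX·[p, q]ᵀ = Xᵀv: [[355, 749]; [749, 4891]]·[p, q]ᵀ = [-1827, -7211]ᵀ.
Δ = 355·4891 − 749² = 1175304.
p = ((-1827)·4891 − 749·(-7211))/1175304 = -1767409/587652; q = (355·(-7211) − 749·(-1827))/1175304 = -595741/587652.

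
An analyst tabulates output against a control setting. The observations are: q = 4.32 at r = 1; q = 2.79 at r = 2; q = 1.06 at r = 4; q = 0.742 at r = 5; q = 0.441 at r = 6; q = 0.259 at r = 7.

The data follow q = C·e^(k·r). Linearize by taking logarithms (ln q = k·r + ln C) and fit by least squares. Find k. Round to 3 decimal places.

k = -0.464

Taking logs, ln q = k·r + ln C, so regress ln q on r.
XᵀX = [[131.0000, 25.0000]; [25.0000, 6]], rhs = [-12.1124, 0.0795]ᵀ  (here Σr = 25.0000, Σ(r)² = 131.0000, Σln q = 0.0795, Σr·ln q = -12.1124).
Solving (det = 161.0000): k = -0.46374, ln C = 1.94551.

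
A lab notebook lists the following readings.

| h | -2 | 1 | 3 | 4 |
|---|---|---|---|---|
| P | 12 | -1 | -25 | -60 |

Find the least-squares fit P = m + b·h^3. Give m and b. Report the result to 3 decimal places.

The normal equations are: 4·m + 84·b = -74;  84·m + 4890·b = -4612.
Eliminating b: 4890·(row 1) − 84·(row 2) gives 12504·m = 4890·(-74) − 84·(-4612) = 25548, so m = 2129/1042.
Then b = ((-4612) − 84·(2129/1042))/4890 = -1529/1563.

m = 2.043, b = -0.978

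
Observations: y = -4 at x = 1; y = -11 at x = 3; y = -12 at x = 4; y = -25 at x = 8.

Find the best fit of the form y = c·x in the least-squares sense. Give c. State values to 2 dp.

With design matrix M, MᵀM = [[90]] and Mᵀy = [-285]ᵀ.
c = (-285)/90 = -3.16667.

c = -3.17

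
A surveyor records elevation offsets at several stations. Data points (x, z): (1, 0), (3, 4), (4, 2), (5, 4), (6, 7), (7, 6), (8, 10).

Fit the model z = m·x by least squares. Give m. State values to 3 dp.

m = 1.020

Setting ∂/∂m … = 0 gives: 200·m = 204.
Hence m = 204 / 200 ≈ 1.02.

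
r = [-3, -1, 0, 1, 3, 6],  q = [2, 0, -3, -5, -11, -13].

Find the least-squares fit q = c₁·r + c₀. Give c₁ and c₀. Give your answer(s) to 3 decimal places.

c₁ = -1.840, c₀ = -3.160

Sums needed: Σr·r = 56, Σr = 6, Σ1 = 6.
For Aᵀq: Σr·q = -122, Σq = -30.
Normal equations: [[56, 6]; [6, 6]]·[c₁, c₀]ᵀ = [-122, -30]ᵀ.
det = 56·6 − 6² = 300.
c₁ = ((-122)·6 − 6·(-30))/300 = -46/25; c₀ = (56·(-30) − 6·(-122))/300 = -79/25.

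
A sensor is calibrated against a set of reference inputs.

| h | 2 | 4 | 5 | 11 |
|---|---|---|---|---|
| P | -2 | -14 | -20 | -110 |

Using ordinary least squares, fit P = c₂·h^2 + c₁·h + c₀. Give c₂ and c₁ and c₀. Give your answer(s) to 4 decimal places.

The normal equations are: 15538·c₂ + 1528·c₁ + 166·c₀ = -14042;  1528·c₂ + 166·c₁ + 22·c₀ = -1370;  166·c₂ + 22·c₁ + 4·c₀ = -146.
(Σh^2·h^2 = 15538, Σh^2·h = 1528, Σh^2 = 166, Σh·h = 166, Σh = 22, Σ1 = 4, Σh^2·P = -14042, Σh·P = -1370, ΣP = -146.)
Solving the 3×3 system (Gaussian elimination) gives c₂ = -117/122, c₁ = 309/610, c₀ = 313/610.

c₂ = -0.9590, c₁ = 0.5066, c₀ = 0.5131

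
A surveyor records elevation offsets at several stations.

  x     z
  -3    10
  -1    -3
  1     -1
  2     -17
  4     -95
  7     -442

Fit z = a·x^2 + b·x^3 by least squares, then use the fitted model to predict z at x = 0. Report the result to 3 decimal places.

ẑ = 0.000

Forming AᵀA = [[2756, 17620]; [17620, 122540]] and Aᵀz = [-23160, -158090]ᵀ gives AᵀA·[a, b]ᵀ = Aᵀz.
Δ = 2756·122540 − 17620² = 27255840.
a = ((-23160)·122540 − 17620·(-158090))/27255840 = -1312015/681396; b = (2756·(-158090) − 17620·(-23160))/27255840 = -690421/681396.
At x = 0: ẑ = (-1312015/681396)·(0) + (-690421/681396)·(0) = 0.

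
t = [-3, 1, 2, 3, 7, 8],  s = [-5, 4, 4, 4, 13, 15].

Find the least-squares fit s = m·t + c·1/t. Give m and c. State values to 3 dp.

The normal equations are: 136·m + 6·c = 250;  6·m + (42569/28224)·c = 713/56.
(Σt·t = 136, Σt·1/t = 6, Σ1/t·1/t = 42569/28224, Σt·s = 250, Σ1/t·s = 713/56.)
det = 136·(42569/28224) − 6² = 596665/3528.
m = (250·(42569/28224) − 6·(713/56))/(596665/3528) = 4243069/2386660; c = (136·(713/56) − 6·250)/(596665/3528) = 816984/596665.

m = 1.778, c = 1.369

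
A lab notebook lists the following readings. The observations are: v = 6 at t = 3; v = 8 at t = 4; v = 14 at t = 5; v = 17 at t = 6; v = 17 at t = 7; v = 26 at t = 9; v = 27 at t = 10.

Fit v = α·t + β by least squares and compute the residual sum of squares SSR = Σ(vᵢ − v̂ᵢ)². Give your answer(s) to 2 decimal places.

Forming AᵀA = [[316, 44]; [44, 7]] and Aᵀv = [845, 115]ᵀ gives AᵀA·[α, β]ᵀ = Aᵀv.
Δ = 316·7 − 44² = 276.
α = (845·7 − 44·115)/276 = 285/92; β = (316·115 − 44·845)/276 = -70/23.
Residuals: -1/4, -31/23, 143/92, 67/46, -151/92, 107/92, -43/46; SSR = 1043/92.

SSR = 11.34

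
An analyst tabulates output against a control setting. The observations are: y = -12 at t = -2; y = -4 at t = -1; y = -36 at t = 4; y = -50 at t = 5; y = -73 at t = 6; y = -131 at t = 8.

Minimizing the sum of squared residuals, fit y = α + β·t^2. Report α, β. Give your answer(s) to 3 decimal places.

α = -2.606, β = -1.989

Sums needed: Σ1 = 6, Σt^2 = 146, Σt^2·t^2 = 6290.
For Mᵀy: Σy = -306, Σt^2·y = -12890.
So MᵀM·[α, β]ᵀ = Mᵀy: [[6, 146]; [146, 6290]]·[α, β]ᵀ = [-306, -12890]ᵀ.
Determinant 6·6290 − 146² = 16424.
α = ((-306)·6290 − 146·(-12890))/16424 = -5350/2053; β = (6·(-12890) − 146·(-306))/16424 = -4083/2053.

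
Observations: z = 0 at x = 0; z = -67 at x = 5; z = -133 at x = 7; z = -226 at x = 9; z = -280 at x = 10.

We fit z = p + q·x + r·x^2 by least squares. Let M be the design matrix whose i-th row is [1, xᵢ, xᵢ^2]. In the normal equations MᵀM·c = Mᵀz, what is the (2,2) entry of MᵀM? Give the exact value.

Row 2 ↔ basis x, column 2 ↔ basis x, so (MᵀM)_{2,2} = Σᵢ (x)·(x) = (0)·(0) + (5)·(5) + (7)·(7) + (9)·(9) + (10)·(10) = 255.

255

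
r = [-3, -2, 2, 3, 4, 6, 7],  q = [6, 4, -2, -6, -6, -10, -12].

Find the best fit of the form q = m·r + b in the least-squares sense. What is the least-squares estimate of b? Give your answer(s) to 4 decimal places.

b = 0.6167

Sums needed: Σr·r = 127, Σr = 17, Σ1 = 7.
For Mᵀq: Σr·q = -216, Σq = -26.
MᵀM·[m, b]ᵀ = Mᵀq becomes [[127, 17]; [17, 7]]·[m, b]ᵀ = [-216, -26]ᵀ.
det = 127·7 − 17² = 600.
m = ((-216)·7 − 17·(-26))/600 = -107/60; b = (127·(-26) − 17·(-216))/600 = 37/60.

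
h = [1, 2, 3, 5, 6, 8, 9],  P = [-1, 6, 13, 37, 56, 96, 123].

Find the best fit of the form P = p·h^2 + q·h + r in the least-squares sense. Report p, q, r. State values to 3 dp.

Forming MᵀM = [[12676, 1618, 220]; [1618, 220, 34]; [220, 34, 7]] and MᵀP = [19188, 2446, 330]ᵀ gives MᵀM·[p, q, r]ᵀ = MᵀP.
Solving the 3×3 system (Gaussian elimination) gives p = 11903/8283, q = 8092/8283, r = -7638/2761.

p = 1.437, q = 0.977, r = -2.766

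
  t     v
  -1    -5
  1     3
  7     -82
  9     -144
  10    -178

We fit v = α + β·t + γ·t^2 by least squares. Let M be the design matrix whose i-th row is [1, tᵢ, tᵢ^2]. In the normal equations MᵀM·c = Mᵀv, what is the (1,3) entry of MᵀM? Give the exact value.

Row 1 ↔ basis 1, column 3 ↔ basis t^2, so (MᵀM)_{1,3} = Σᵢ t^2 = (1)·(1) + (1)·(1) + (1)·(49) + (1)·(81) + (1)·(100) = 232.

232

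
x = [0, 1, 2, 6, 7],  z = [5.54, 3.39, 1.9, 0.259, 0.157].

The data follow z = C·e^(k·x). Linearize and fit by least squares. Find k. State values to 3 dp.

k = -0.509

Linearized form: ln z = k·x + ln C. From the 5 transformed points,
Σx = 16.0000, Σ(x)² = 90.0000, Σln z = 0.3722, Σx·ln z = -18.5616.
Equations: 90.0000·k + 16.0000·ln C = -18.5616;  16.0000·k + 5·ln C = 0.3722.
Solving (det = 194.0000): k = -0.50909, ln C = 1.70354.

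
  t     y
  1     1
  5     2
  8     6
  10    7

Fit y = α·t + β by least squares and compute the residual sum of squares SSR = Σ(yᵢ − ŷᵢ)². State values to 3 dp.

SSR = 2.326

The normal system MᵀM·[α, β]ᵀ = Mᵀy is [[190, 24]; [24, 4]]·[α, β]ᵀ = [129, 16]ᵀ.
Eliminating β: 4·(row 1) − 24·(row 2) gives 184·α = 4·129 − 24·16 = 132, so α = 33/46.
Then β = (16 − 24·(33/46))/4 = -7/23.
Residuals: 27/46, -59/46, 13/23, 3/23; SSR = 107/46.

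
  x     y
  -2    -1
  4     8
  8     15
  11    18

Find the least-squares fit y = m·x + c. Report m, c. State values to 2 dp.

m = 1.50, c = 2.13

Sums needed: Σx·x = 205, Σx = 21, Σ1 = 4.
Right-hand side: Σx·y = 352, Σy = 40.
So AᵀA·[m, c]ᵀ = Aᵀy: [[205, 21]; [21, 4]]·[m, c]ᵀ = [352, 40]ᵀ.
det = 205·4 − 21² = 379.
m = (352·4 − 21·40)/379 = 568/379; c = (205·40 − 21·352)/379 = 808/379.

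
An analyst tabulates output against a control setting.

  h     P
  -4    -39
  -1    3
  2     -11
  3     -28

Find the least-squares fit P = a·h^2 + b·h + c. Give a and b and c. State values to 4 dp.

a = -3.1061, b = -1.5394, c = 4.5455

AᵀA·[a, b, c]ᵀ = AᵀP reads: 354·a + (-30)·b + 30·c = -917;  (-30)·a + 30·b + 0·c = 47;  30·a + 0·b + 4·c = -75.
(Σh^2·h^2 = 354, Σh^2·h = -30, Σh^2 = 30, Σh·h = 30, Σh = 0, Σ1 = 4, Σh^2·P = -917, Σh·P = 47, ΣP = -75.)
Inverting the 3×3 Gram matrix, [a, b, c]ᵀ = [-205/66, -254/165, 50/11]ᵀ.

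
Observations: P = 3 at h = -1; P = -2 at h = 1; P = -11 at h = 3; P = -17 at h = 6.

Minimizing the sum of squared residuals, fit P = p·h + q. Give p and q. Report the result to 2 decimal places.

From the data, Σh·h = 47, Σh = 9, Σ1 = 4.
Right-hand side: Σh·P = -140, ΣP = -27.
Determinant 47·4 − 9² = 107.
p = ((-140)·4 − 9·(-27))/107 = -317/107; q = (47·(-27) − 9·(-140))/107 = -9/107.

p = -2.96, q = -0.08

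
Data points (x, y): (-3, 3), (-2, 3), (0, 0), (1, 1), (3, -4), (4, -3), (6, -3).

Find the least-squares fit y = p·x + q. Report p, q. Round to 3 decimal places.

p = -0.822, q = 0.628

MᵀM·[p, q]ᵀ = Mᵀy reads: 75·p + 9·q = -56;  9·p + 7·q = -3.
(Σx·x = 75, Σx = 9, Σ1 = 7, Σx·y = -56, Σy = -3.)
Determinant 75·7 − 9² = 444.
p = ((-56)·7 − 9·(-3))/444 = -365/444; q = (75·(-3) − 9·(-56))/444 = 93/148.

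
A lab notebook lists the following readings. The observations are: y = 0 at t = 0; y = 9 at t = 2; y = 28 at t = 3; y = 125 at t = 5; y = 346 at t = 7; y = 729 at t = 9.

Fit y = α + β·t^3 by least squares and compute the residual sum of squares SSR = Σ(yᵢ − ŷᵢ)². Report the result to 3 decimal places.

Normal-equation sums: Σ1 = 6, Σt^3 = 1232, Σt^3·t^3 = 665508.
Right-hand side: Σy = 1237, Σt^3·y = 666572.
Eliminating β: 665508·(row 1) − 1232·(row 2) gives 2475224·α = 665508·1237 − 1232·666572 = 2016692, so α = 504173/618806.
Then β = (666572 − 1232·(504173/618806))/665508 = 309431/309403.
Residuals: -504173/618806, 114185/618806, 113121/618806, -511173/618806, 1333037/618806, -544997/618806; SSR = 4226417/618806.

SSR = 6.830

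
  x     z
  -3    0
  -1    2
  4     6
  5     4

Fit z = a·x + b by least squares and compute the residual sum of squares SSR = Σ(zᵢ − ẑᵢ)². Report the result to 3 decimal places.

SSR = 3.709

Setting ∂/∂a … = 0 gives: 51·a + 5·b = 42;  5·a + 4·b = 12.
(Σx·x = 51, Σx = 5, Σ1 = 4, Σx·z = 42, Σz = 12.)
det = 51·4 − 5² = 179.
a = (42·4 − 5·12)/179 = 108/179; b = (51·12 − 5·42)/179 = 402/179.
Residuals: -78/179, 64/179, 240/179, -226/179; SSR = 664/179.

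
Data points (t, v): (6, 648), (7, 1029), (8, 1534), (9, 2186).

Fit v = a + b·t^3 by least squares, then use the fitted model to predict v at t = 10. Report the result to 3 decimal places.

MᵀM·[a, b]ᵀ = Mᵀv reads: 4·a + 1800·b = 5397;  1800·a + 957890·b = 2871917.
(Σ1 = 4, Σt^3 = 1800, Σt^3·t^3 = 957890, Σv = 5397, Σt^3·v = 2871917.)
det = 4·957890 − 1800² = 591560.
a = (5397·957890 − 1800·2871917)/591560 = 28173/59156; b = (4·2871917 − 1800·5397)/591560 = 443267/147890.
At t = 10: v̂ = (28173/59156)·(1) + (443267/147890)·(1000) = 177334973/59156.

v̂ = 2997.751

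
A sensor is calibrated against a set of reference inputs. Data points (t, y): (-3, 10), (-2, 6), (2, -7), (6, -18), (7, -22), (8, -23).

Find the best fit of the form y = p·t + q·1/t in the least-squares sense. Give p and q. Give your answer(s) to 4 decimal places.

p = -2.9683, q = -1.5426

Forming XᵀX = [[166, 6]; [6, 19049/28224]] and Xᵀy = [-502, -3167/168]ᵀ gives XᵀX·[p, q]ᵀ = Xᵀy.
det = 166·(19049/28224) − 6² = 1073035/14112.
p = ((-502)·(19049/28224) − 6·(-3167/168))/(1073035/14112) = -3185131/1073035; q = (166·(-3167/168) − 6·(-502))/(1073035/14112) = -1655304/1073035.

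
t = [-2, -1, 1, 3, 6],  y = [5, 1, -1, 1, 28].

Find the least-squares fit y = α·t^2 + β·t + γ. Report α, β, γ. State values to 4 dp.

α = 1.1007, β = -1.6670, γ = -2.0937

With design matrix X, XᵀX = [[1395, 235, 51]; [235, 51, 7]; [51, 7, 5]] and Xᵀy = [1037, 159, 34]ᵀ.
Row-reducing yields α = 3191/2899, β = -9665/5798, γ = -12139/5798.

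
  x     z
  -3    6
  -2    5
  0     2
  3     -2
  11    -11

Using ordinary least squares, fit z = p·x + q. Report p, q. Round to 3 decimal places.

From the data, Σx·x = 143, Σx = 9, Σ1 = 5.
Right-hand side: Σx·z = -155, Σz = 0.
AᵀA·[p, q]ᵀ = Aᵀz becomes [[143, 9]; [9, 5]]·[p, q]ᵀ = [-155, 0]ᵀ.
Δ = 143·5 − 9² = 634.
p = ((-155)·5 − 9·0)/634 = -775/634; q = (143·0 − 9·(-155))/634 = 1395/634.

p = -1.222, q = 2.200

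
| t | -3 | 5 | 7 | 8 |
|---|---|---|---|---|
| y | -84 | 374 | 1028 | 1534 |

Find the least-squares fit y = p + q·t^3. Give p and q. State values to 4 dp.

p = -2.1118, q = 3.0015

Entries of MᵀM: Σ1 = 4, Σt^3 = 953, Σt^3·t^3 = 396147.
For Mᵀy: Σy = 2852, Σt^3·y = 1187030.
Δ = 4·396147 − 953² = 676379.
p = (2852·396147 − 953·1187030)/676379 = -1428346/676379; q = (4·1187030 − 953·2852)/676379 = 2030164/676379.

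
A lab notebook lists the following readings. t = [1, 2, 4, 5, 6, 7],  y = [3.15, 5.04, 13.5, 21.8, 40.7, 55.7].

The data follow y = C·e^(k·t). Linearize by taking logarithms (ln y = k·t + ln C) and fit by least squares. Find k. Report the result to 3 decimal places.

k = 0.491

Let Y = ln y. Fitting Y = k·t + ln C by least squares:
AᵀA = [[131.0000, 25.0000]; [25.0000, 6]], rhs = [80.5798, 16.1756]ᵀ  (here Σt = 25.0000, Σ(t)² = 131.0000, Σln y = 16.1756, Σt·ln y = 80.5798).
Slope k = (n·Σt·ln y − Σt·Σln y)/(n·Σ(t)² − (Σt)²) = (6·80.5798 − 25.0000·16.1756)/161.0000 = 0.49123; ln C = (Σln y − k·Σt)/n = 0.64914.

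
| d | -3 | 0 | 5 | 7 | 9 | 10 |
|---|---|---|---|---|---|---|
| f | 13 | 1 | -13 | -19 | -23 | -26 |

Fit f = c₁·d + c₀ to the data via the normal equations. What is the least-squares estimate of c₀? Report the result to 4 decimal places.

c₀ = 2.5300

The normal equations are: 264·c₁ + 28·c₀ = -704;  28·c₁ + 6·c₀ = -67.
det = 264·6 − 28² = 800.
c₁ = ((-704)·6 − 28·(-67))/800 = -587/200; c₀ = (264·(-67) − 28·(-704))/800 = 253/100.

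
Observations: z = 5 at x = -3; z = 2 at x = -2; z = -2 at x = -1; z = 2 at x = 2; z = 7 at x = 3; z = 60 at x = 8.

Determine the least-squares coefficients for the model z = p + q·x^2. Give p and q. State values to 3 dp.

From the data, Σ1 = 6, Σx^2 = 91, Σx^2·x^2 = 4291.
Right-hand side: Σz = 74, Σx^2·z = 3962.
So MᵀM·[p, q]ᵀ = Mᵀz: [[6, 91]; [91, 4291]]·[p, q]ᵀ = [74, 3962]ᵀ.
Eliminating q: 4291·(row 1) − 91·(row 2) gives 17465·p = 4291·74 − 91·3962 = -43008, so p = -6144/2495.
Then q = (3962 − 91·(-6144/2495))/4291 = 2434/2495.

p = -2.463, q = 0.976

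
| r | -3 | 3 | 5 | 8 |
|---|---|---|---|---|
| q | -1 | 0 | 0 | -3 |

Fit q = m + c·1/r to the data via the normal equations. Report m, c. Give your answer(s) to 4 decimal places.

With design matrix A, AᵀA = [[4, 13/40]; [13/40, 4001/14400]] and Aᵀq = [-4, -1/24]ᵀ.
Δ = 4·(4001/14400) − (13/40)² = 14483/14400.
m = ((-4)·(4001/14400) − (13/40)·(-1/24))/(14483/14400) = -15809/14483; c = (4·(-1/24) − (13/40)·(-4))/(14483/14400) = 16320/14483.

m = -1.0916, c = 1.1268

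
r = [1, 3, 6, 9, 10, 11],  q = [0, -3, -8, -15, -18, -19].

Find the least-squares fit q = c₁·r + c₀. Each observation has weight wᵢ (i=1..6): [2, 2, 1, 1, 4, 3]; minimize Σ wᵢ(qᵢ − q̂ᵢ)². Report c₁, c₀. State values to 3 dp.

c₁ = -1.995, c₀ = 2.580

With design matrix A, AᵀWA = [[900, 96]; [96, 13]] and AᵀWq = [-1548, -158]ᵀ.
Δ = 900·13 − 96² = 2484.
c₁ = ((-1548)·13 − 96·(-158))/2484 = -413/207; c₀ = (900·(-158) − 96·(-1548))/2484 = 178/69.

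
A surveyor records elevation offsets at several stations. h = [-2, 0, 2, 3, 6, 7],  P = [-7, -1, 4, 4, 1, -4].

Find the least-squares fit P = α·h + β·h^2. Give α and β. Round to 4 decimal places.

Sums needed: Σh·h = 102, Σh·h^2 = 586, Σh^2·h^2 = 3810.
Right-hand side: Σh·P = 12, Σh^2·P = -136.
So MᵀM·[α, β]ᵀ = MᵀP: [[102, 586]; [586, 3810]]·[α, β]ᵀ = [12, -136]ᵀ.
Δ = 102·3810 − 586² = 45224.
α = (12·3810 − 586·(-136))/45224 = 15677/5653; β = (102·(-136) − 586·12)/45224 = -2613/5653.

α = 2.7732, β = -0.4622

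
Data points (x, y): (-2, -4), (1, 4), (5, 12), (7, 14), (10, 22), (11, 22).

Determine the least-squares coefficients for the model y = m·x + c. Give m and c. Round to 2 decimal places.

m = 2.00, c = 1.00

The normal equations are: 300·m + 32·c = 632;  32·m + 6·c = 70.
(Σx·x = 300, Σx = 32, Σ1 = 6, Σx·y = 632, Σy = 70.)
Δ = 300·6 − 32² = 776.
m = (632·6 − 32·70)/776 = 2; c = (300·70 − 32·632)/776 = 1.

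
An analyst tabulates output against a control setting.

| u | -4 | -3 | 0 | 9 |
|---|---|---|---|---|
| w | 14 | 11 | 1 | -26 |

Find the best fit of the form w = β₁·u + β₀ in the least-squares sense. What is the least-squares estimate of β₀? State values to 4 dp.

The normal system AᵀA·[β₁, β₀]ᵀ = Aᵀw is [[106, 2]; [2, 4]]·[β₁, β₀]ᵀ = [-323, 0]ᵀ.
det = 106·4 − 2² = 420.
β₁ = ((-323)·4 − 2·0)/420 = -323/105; β₀ = (106·0 − 2·(-323))/420 = 323/210.

β₀ = 1.5381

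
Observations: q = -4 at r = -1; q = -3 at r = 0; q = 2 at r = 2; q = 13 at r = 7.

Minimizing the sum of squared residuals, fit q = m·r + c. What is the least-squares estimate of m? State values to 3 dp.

m = 2.184

Setting ∂/∂m … = 0 gives: 54·m + 8·c = 99;  8·m + 4·c = 8.
(Σr·r = 54, Σr = 8, Σ1 = 4, Σr·q = 99, Σq = 8.)
Δ = 54·4 − 8² = 152.
m = (99·4 − 8·8)/152 = 83/38; c = (54·8 − 8·99)/152 = -45/19.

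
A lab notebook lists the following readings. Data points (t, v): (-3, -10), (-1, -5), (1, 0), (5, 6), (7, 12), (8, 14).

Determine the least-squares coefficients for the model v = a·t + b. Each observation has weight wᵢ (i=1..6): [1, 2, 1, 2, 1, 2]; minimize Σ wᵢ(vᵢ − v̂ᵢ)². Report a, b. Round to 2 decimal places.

a = 2.09, b = -3.19

Entries of MᵀWM: Σwᵢ·t·t = 239, Σwᵢ·t = 29, Σwᵢ·1 = 9.
Moment sums: Σwᵢ·t·v = 408, Σwᵢ·v = 32.
MᵀWM·[a, b]ᵀ = MᵀWv becomes [[239, 29]; [29, 9]]·[a, b]ᵀ = [408, 32]ᵀ.
Eliminating b: 9·(row 1) − 29·(row 2) gives 1310·a = 9·408 − 29·32 = 2744, so a = 1372/655.
Then b = (32 − 29·(1372/655))/9 = -2092/655.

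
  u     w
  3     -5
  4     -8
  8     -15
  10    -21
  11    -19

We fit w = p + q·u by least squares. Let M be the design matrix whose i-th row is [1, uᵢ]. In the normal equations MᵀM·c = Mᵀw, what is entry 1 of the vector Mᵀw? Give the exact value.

-68

Entry 1 ↔ basis 1, so (Mᵀw)_{1} = Σᵢ wᵢ = (1)·(-5) + (1)·(-8) + (1)·(-15) + (1)·(-21) + (1)·(-19) = -68.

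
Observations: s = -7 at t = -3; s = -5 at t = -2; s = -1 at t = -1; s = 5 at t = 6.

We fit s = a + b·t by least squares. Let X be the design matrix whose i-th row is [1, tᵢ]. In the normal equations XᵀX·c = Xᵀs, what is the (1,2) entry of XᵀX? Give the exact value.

Row 1 ↔ basis 1, column 2 ↔ basis t, so (XᵀX)_{1,2} = Σᵢ t = (1)·(-3) + (1)·(-2) + (1)·(-1) + (1)·(6) = 0.

0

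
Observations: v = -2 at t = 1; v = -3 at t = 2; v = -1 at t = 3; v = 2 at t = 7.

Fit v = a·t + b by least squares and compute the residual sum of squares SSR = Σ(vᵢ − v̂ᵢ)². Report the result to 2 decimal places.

SSR = 1.66

The normal system AᵀA·[a, b]ᵀ = Aᵀv is [[63, 13]; [13, 4]]·[a, b]ᵀ = [3, -4]ᵀ.
Δ = 63·4 − 13² = 83.
a = (3·4 − 13·(-4))/83 = 64/83; b = (63·(-4) − 13·3)/83 = -291/83.
Residuals: 61/83, -86/83, 16/83, 9/83; SSR = 138/83.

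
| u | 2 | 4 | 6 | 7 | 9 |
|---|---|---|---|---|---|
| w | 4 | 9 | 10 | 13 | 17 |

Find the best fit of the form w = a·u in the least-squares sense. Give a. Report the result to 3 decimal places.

The normal equations are: 186·a = 348.
a = 348/186 = 1.87097.

a = 1.871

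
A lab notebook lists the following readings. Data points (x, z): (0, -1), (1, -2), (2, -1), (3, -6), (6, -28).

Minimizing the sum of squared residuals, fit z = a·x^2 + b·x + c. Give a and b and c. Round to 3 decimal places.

Setting ∂/∂a … = 0 gives: 1394·a + 252·b + 50·c = -1068;  252·a + 50·b + 12·c = -190;  50·a + 12·b + 5·c = -38.
Inverting the 3×3 Gram matrix, [a, b, c]ᵀ = [-1930/1911, 1037/637, -2690/1911]ᵀ.

a = -1.010, b = 1.628, c = -1.408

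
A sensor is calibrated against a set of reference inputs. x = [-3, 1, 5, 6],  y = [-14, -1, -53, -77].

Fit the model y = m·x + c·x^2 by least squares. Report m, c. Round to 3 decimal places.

The normal equations are: 71·m + 315·c = -686;  315·m + 2003·c = -4224.
Eliminating c: 2003·(row 1) − 315·(row 2) gives 42988·m = 2003·(-686) − 315·(-4224) = -43498, so m = -21749/21494.
Then c = ((-4224) − 315·(-21749/21494))/2003 = -41907/21494.

m = -1.012, c = -1.950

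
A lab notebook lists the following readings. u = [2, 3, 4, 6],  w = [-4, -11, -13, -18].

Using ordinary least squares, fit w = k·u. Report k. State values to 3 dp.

Forming AᵀA = [[65]] and Aᵀw = [-201]ᵀ gives AᵀA·[k]ᵀ = Aᵀw.
k = (-201)/65 = -3.09231.

k = -3.092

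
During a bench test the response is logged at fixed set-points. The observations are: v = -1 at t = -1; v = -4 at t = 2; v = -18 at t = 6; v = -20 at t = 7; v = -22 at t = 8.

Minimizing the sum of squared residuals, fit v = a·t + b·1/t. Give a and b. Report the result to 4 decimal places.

Entries of MᵀM: Σt·t = 154, Σt·1/t = 5, Σ1/t·1/t = 37081/28224.
And Σt·v = -431, Σ1/t·v = -269/28.
So MᵀM·[a, b]ᵀ = Mᵀv: [[154, 5]; [5, 37081/28224]]·[a, b]ᵀ = [-431, -269/28]ᵀ.
Δ = 154·(37081/28224) − 5² = 357491/2016.
a = ((-431)·(37081/28224) − 5·(-269/28))/(357491/2016) = -14626151/5004874; b = (154·(-269/28) − 5·(-431))/(357491/2016) = 1361808/357491.

a = -2.9224, b = 3.8093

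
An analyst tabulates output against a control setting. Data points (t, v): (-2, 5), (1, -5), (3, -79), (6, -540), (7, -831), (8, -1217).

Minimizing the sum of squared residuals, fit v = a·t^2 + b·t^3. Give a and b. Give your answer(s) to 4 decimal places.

Forming MᵀM = [[7891, 57563]; [57563, 427243]] and Mᵀv = [-138743, -1026955]ᵀ gives MᵀM·[a, b]ᵀ = Mᵀv.
Eliminating b: 427243·(row 1) − 57563·(row 2) gives 57875544·a = 427243·(-138743) − 57563·(-1026955) = -162364884, so a = -13530407/4822962.
Then b = ((-1026955) − 57563·(-13530407/4822962))/427243 = -9769883/4822962.

a = -2.8054, b = -2.0257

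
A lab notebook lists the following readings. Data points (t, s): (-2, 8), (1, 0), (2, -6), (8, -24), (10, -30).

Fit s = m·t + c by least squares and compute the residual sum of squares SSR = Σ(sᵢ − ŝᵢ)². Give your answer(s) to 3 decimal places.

SSR = 4.032

Compute the Gram sums: Σt·t = 173, Σt = 19, Σ1 = 5.
Moment sums: Σt·s = -520, Σs = -52.
Normal equations: [[173, 19]; [19, 5]]·[m, c]ᵀ = [-520, -52]ᵀ.
Δ = 173·5 − 19² = 504.
m = ((-520)·5 − 19·(-52))/504 = -403/126; c = (173·(-52) − 19·(-520))/504 = 221/126.
Residuals: -19/126, 13/9, -19/14, -1/6, 29/126; SSR = 254/63.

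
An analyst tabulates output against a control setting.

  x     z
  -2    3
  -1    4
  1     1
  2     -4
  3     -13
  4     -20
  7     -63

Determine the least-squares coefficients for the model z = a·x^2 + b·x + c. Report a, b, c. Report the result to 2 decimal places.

a = -1.10, b = -1.78, c = 3.65

Normal-equation sums: Σx^2·x^2 = 2772, Σx^2·x = 434, Σx^2 = 84, Σx·x = 84, Σx = 14, Σ1 = 7.
And Σx^2·z = -3523, Σx·z = -577, Σz = -92.
Normal equations: [[2772, 434, 84]; [434, 84, 14]; [84, 14, 7]]·[a, b, c]ᵀ = [-3523, -577, -92]ᵀ.
Row-reducing yields a = -2209/2002, b = -3557/2002, c = 3655/1001.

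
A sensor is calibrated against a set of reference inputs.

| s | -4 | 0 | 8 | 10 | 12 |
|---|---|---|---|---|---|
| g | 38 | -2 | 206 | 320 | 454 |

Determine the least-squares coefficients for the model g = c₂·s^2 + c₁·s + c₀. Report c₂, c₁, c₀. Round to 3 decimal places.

c₂ = 2.998, c₁ = 2.069, c₀ = -1.809

Normal-equation sums: Σs^2·s^2 = 35088, Σs^2·s = 3176, Σs^2 = 324, Σs·s = 324, Σs = 26, Σ1 = 5.
And Σs^2·g = 111168, Σs·g = 10144, Σg = 1016.
So XᵀX·[c₂, c₁, c₀]ᵀ = Xᵀg: [[35088, 3176, 324]; [3176, 324, 26]; [324, 26, 5]]·[c₂, c₁, c₀]ᵀ = [111168, 10144, 1016]ᵀ.
Row-reducing yields c₂ = 6397/2134, c₁ = 2208/1067, c₀ = -1930/1067.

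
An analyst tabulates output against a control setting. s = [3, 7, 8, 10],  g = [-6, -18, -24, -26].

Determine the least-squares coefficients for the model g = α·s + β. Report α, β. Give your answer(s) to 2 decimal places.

The normal system XᵀX·[α, β]ᵀ = Xᵀg is [[222, 28]; [28, 4]]·[α, β]ᵀ = [-596, -74]ᵀ.
Eliminating β: 4·(row 1) − 28·(row 2) gives 104·α = 4·(-596) − 28·(-74) = -312, so α = -3.
Then β = ((-74) − 28·(-3))/4 = 5/2.

α = -3.00, β = 2.50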